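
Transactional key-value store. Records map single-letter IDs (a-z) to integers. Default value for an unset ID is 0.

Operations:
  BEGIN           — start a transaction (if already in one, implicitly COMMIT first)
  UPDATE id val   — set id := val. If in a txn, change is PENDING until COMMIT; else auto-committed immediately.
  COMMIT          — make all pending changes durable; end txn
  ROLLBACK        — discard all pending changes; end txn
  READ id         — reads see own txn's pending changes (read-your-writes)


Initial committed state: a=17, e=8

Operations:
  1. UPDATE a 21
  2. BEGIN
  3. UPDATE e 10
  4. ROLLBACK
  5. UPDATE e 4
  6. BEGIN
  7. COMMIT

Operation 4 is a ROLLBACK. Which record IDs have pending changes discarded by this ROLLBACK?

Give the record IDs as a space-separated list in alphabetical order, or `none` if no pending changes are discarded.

Answer: e

Derivation:
Initial committed: {a=17, e=8}
Op 1: UPDATE a=21 (auto-commit; committed a=21)
Op 2: BEGIN: in_txn=True, pending={}
Op 3: UPDATE e=10 (pending; pending now {e=10})
Op 4: ROLLBACK: discarded pending ['e']; in_txn=False
Op 5: UPDATE e=4 (auto-commit; committed e=4)
Op 6: BEGIN: in_txn=True, pending={}
Op 7: COMMIT: merged [] into committed; committed now {a=21, e=4}
ROLLBACK at op 4 discards: ['e']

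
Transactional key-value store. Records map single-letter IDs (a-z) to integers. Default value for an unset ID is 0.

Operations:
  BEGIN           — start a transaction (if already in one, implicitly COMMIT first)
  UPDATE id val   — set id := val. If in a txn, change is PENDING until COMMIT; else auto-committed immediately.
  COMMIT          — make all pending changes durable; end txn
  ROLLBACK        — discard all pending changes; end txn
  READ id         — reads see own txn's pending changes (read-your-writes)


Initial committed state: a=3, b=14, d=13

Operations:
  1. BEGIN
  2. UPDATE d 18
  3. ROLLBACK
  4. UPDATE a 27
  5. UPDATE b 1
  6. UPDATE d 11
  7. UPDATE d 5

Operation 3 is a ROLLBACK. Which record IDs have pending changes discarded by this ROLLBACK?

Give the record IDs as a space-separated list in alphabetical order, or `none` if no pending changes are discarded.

Initial committed: {a=3, b=14, d=13}
Op 1: BEGIN: in_txn=True, pending={}
Op 2: UPDATE d=18 (pending; pending now {d=18})
Op 3: ROLLBACK: discarded pending ['d']; in_txn=False
Op 4: UPDATE a=27 (auto-commit; committed a=27)
Op 5: UPDATE b=1 (auto-commit; committed b=1)
Op 6: UPDATE d=11 (auto-commit; committed d=11)
Op 7: UPDATE d=5 (auto-commit; committed d=5)
ROLLBACK at op 3 discards: ['d']

Answer: d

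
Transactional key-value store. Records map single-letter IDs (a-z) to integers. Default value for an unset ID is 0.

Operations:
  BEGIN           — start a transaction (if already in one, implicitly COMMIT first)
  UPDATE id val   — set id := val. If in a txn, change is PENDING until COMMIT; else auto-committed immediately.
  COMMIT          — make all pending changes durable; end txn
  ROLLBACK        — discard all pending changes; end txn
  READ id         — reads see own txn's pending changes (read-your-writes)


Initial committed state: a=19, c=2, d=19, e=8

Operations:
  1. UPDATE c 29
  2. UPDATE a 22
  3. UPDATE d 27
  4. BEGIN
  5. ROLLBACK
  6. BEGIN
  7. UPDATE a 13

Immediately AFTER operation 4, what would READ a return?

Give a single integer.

Answer: 22

Derivation:
Initial committed: {a=19, c=2, d=19, e=8}
Op 1: UPDATE c=29 (auto-commit; committed c=29)
Op 2: UPDATE a=22 (auto-commit; committed a=22)
Op 3: UPDATE d=27 (auto-commit; committed d=27)
Op 4: BEGIN: in_txn=True, pending={}
After op 4: visible(a) = 22 (pending={}, committed={a=22, c=29, d=27, e=8})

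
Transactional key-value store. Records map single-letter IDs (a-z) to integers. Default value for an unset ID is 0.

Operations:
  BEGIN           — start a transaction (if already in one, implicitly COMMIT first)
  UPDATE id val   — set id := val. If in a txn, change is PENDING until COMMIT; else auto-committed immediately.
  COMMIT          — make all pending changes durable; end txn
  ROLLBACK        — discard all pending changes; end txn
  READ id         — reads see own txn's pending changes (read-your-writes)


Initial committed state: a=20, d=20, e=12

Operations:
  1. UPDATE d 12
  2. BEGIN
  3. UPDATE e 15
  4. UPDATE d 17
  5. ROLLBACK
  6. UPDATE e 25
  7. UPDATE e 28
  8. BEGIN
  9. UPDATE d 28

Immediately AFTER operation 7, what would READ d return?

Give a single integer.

Initial committed: {a=20, d=20, e=12}
Op 1: UPDATE d=12 (auto-commit; committed d=12)
Op 2: BEGIN: in_txn=True, pending={}
Op 3: UPDATE e=15 (pending; pending now {e=15})
Op 4: UPDATE d=17 (pending; pending now {d=17, e=15})
Op 5: ROLLBACK: discarded pending ['d', 'e']; in_txn=False
Op 6: UPDATE e=25 (auto-commit; committed e=25)
Op 7: UPDATE e=28 (auto-commit; committed e=28)
After op 7: visible(d) = 12 (pending={}, committed={a=20, d=12, e=28})

Answer: 12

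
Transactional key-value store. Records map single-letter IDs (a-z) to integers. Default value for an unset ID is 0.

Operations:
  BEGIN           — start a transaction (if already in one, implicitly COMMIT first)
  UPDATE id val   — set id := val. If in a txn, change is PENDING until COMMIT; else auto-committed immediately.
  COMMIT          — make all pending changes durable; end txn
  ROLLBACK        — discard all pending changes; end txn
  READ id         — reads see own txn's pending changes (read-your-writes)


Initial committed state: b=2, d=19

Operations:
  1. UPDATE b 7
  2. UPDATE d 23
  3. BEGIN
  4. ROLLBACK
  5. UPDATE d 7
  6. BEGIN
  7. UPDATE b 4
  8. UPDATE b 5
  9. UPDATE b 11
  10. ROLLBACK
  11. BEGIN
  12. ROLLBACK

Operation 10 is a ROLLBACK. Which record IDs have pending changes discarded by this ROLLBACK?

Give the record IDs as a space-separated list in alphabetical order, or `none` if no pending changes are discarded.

Answer: b

Derivation:
Initial committed: {b=2, d=19}
Op 1: UPDATE b=7 (auto-commit; committed b=7)
Op 2: UPDATE d=23 (auto-commit; committed d=23)
Op 3: BEGIN: in_txn=True, pending={}
Op 4: ROLLBACK: discarded pending []; in_txn=False
Op 5: UPDATE d=7 (auto-commit; committed d=7)
Op 6: BEGIN: in_txn=True, pending={}
Op 7: UPDATE b=4 (pending; pending now {b=4})
Op 8: UPDATE b=5 (pending; pending now {b=5})
Op 9: UPDATE b=11 (pending; pending now {b=11})
Op 10: ROLLBACK: discarded pending ['b']; in_txn=False
Op 11: BEGIN: in_txn=True, pending={}
Op 12: ROLLBACK: discarded pending []; in_txn=False
ROLLBACK at op 10 discards: ['b']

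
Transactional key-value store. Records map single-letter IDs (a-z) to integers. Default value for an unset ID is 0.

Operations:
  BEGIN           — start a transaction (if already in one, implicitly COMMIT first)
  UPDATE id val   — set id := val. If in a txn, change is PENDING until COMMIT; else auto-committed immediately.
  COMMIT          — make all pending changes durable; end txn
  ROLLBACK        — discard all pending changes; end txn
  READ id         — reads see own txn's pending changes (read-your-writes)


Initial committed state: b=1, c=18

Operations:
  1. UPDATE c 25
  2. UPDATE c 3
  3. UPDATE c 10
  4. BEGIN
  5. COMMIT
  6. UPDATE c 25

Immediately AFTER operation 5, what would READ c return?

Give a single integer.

Answer: 10

Derivation:
Initial committed: {b=1, c=18}
Op 1: UPDATE c=25 (auto-commit; committed c=25)
Op 2: UPDATE c=3 (auto-commit; committed c=3)
Op 3: UPDATE c=10 (auto-commit; committed c=10)
Op 4: BEGIN: in_txn=True, pending={}
Op 5: COMMIT: merged [] into committed; committed now {b=1, c=10}
After op 5: visible(c) = 10 (pending={}, committed={b=1, c=10})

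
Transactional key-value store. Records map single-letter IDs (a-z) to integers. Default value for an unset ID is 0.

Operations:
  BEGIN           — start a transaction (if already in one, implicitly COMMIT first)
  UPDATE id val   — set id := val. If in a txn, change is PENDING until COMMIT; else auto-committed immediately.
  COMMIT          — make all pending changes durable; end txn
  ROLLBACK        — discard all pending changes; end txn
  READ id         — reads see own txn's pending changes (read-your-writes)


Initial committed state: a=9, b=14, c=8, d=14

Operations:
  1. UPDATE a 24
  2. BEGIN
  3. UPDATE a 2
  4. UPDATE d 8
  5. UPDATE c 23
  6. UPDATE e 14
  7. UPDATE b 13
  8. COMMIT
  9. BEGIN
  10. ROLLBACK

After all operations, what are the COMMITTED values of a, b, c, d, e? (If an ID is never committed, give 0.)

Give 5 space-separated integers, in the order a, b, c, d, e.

Answer: 2 13 23 8 14

Derivation:
Initial committed: {a=9, b=14, c=8, d=14}
Op 1: UPDATE a=24 (auto-commit; committed a=24)
Op 2: BEGIN: in_txn=True, pending={}
Op 3: UPDATE a=2 (pending; pending now {a=2})
Op 4: UPDATE d=8 (pending; pending now {a=2, d=8})
Op 5: UPDATE c=23 (pending; pending now {a=2, c=23, d=8})
Op 6: UPDATE e=14 (pending; pending now {a=2, c=23, d=8, e=14})
Op 7: UPDATE b=13 (pending; pending now {a=2, b=13, c=23, d=8, e=14})
Op 8: COMMIT: merged ['a', 'b', 'c', 'd', 'e'] into committed; committed now {a=2, b=13, c=23, d=8, e=14}
Op 9: BEGIN: in_txn=True, pending={}
Op 10: ROLLBACK: discarded pending []; in_txn=False
Final committed: {a=2, b=13, c=23, d=8, e=14}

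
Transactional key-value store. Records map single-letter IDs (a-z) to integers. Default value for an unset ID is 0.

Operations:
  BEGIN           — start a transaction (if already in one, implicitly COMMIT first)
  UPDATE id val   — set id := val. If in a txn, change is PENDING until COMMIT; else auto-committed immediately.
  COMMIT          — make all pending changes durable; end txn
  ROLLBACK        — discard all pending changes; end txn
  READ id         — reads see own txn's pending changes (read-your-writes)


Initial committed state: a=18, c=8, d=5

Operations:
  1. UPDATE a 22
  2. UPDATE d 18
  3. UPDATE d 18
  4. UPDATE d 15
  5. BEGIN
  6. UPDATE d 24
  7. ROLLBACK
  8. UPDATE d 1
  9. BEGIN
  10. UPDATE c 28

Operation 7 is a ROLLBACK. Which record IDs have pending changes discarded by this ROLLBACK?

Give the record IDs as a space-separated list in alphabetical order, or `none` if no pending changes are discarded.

Answer: d

Derivation:
Initial committed: {a=18, c=8, d=5}
Op 1: UPDATE a=22 (auto-commit; committed a=22)
Op 2: UPDATE d=18 (auto-commit; committed d=18)
Op 3: UPDATE d=18 (auto-commit; committed d=18)
Op 4: UPDATE d=15 (auto-commit; committed d=15)
Op 5: BEGIN: in_txn=True, pending={}
Op 6: UPDATE d=24 (pending; pending now {d=24})
Op 7: ROLLBACK: discarded pending ['d']; in_txn=False
Op 8: UPDATE d=1 (auto-commit; committed d=1)
Op 9: BEGIN: in_txn=True, pending={}
Op 10: UPDATE c=28 (pending; pending now {c=28})
ROLLBACK at op 7 discards: ['d']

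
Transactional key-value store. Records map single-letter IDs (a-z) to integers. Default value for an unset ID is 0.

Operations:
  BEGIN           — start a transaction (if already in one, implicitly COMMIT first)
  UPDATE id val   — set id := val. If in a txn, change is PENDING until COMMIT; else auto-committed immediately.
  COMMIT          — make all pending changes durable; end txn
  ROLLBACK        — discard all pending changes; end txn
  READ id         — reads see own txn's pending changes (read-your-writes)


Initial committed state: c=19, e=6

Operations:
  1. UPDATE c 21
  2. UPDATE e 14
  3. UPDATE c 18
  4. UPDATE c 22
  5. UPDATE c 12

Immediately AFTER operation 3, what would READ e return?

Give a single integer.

Answer: 14

Derivation:
Initial committed: {c=19, e=6}
Op 1: UPDATE c=21 (auto-commit; committed c=21)
Op 2: UPDATE e=14 (auto-commit; committed e=14)
Op 3: UPDATE c=18 (auto-commit; committed c=18)
After op 3: visible(e) = 14 (pending={}, committed={c=18, e=14})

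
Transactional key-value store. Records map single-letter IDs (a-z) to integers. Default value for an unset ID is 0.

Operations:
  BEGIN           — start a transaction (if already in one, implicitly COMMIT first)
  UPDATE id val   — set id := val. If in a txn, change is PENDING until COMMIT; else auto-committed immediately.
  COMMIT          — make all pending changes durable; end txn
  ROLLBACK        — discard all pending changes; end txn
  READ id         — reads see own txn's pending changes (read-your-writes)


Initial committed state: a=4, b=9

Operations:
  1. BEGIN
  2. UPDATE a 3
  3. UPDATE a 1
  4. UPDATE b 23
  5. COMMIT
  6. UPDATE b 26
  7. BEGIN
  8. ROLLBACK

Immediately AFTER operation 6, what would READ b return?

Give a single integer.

Initial committed: {a=4, b=9}
Op 1: BEGIN: in_txn=True, pending={}
Op 2: UPDATE a=3 (pending; pending now {a=3})
Op 3: UPDATE a=1 (pending; pending now {a=1})
Op 4: UPDATE b=23 (pending; pending now {a=1, b=23})
Op 5: COMMIT: merged ['a', 'b'] into committed; committed now {a=1, b=23}
Op 6: UPDATE b=26 (auto-commit; committed b=26)
After op 6: visible(b) = 26 (pending={}, committed={a=1, b=26})

Answer: 26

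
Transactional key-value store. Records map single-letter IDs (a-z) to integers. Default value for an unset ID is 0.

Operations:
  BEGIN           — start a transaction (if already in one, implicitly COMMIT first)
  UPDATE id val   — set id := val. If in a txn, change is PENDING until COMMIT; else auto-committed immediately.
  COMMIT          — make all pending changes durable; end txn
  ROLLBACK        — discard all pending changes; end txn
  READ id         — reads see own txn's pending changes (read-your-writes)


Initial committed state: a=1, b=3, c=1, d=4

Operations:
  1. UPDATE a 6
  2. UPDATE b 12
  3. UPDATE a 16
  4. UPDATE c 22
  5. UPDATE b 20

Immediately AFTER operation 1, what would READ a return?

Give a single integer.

Initial committed: {a=1, b=3, c=1, d=4}
Op 1: UPDATE a=6 (auto-commit; committed a=6)
After op 1: visible(a) = 6 (pending={}, committed={a=6, b=3, c=1, d=4})

Answer: 6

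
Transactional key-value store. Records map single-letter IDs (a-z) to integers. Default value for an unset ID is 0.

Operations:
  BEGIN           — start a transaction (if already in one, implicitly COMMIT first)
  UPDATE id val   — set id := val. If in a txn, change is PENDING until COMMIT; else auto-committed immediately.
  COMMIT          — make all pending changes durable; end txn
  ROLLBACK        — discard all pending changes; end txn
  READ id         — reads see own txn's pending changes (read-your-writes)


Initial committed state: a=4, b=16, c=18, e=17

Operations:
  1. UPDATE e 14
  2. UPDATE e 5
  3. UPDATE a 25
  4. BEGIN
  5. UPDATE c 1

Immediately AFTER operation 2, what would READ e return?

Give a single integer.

Answer: 5

Derivation:
Initial committed: {a=4, b=16, c=18, e=17}
Op 1: UPDATE e=14 (auto-commit; committed e=14)
Op 2: UPDATE e=5 (auto-commit; committed e=5)
After op 2: visible(e) = 5 (pending={}, committed={a=4, b=16, c=18, e=5})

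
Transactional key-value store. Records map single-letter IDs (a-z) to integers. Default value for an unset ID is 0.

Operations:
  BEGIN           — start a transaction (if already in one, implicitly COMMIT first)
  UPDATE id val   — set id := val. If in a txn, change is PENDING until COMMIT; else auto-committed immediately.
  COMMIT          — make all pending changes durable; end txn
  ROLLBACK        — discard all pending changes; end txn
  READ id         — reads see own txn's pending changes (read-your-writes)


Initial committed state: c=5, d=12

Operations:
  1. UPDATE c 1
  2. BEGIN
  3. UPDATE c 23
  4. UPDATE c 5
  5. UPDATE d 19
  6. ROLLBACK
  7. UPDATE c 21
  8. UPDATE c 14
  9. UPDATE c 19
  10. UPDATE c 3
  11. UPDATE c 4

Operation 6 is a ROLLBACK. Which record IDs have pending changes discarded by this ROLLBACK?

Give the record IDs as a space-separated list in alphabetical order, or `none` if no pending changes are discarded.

Answer: c d

Derivation:
Initial committed: {c=5, d=12}
Op 1: UPDATE c=1 (auto-commit; committed c=1)
Op 2: BEGIN: in_txn=True, pending={}
Op 3: UPDATE c=23 (pending; pending now {c=23})
Op 4: UPDATE c=5 (pending; pending now {c=5})
Op 5: UPDATE d=19 (pending; pending now {c=5, d=19})
Op 6: ROLLBACK: discarded pending ['c', 'd']; in_txn=False
Op 7: UPDATE c=21 (auto-commit; committed c=21)
Op 8: UPDATE c=14 (auto-commit; committed c=14)
Op 9: UPDATE c=19 (auto-commit; committed c=19)
Op 10: UPDATE c=3 (auto-commit; committed c=3)
Op 11: UPDATE c=4 (auto-commit; committed c=4)
ROLLBACK at op 6 discards: ['c', 'd']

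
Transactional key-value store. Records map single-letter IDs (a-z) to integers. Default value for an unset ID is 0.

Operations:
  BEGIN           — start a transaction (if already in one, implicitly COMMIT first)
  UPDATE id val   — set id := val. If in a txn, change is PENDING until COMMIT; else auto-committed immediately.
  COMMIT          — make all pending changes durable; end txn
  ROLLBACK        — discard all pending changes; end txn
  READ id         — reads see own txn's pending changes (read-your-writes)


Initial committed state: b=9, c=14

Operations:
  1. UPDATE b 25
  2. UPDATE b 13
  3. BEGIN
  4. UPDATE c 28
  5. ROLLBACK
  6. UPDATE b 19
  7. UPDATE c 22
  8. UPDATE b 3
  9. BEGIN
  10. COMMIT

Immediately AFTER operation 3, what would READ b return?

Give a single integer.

Initial committed: {b=9, c=14}
Op 1: UPDATE b=25 (auto-commit; committed b=25)
Op 2: UPDATE b=13 (auto-commit; committed b=13)
Op 3: BEGIN: in_txn=True, pending={}
After op 3: visible(b) = 13 (pending={}, committed={b=13, c=14})

Answer: 13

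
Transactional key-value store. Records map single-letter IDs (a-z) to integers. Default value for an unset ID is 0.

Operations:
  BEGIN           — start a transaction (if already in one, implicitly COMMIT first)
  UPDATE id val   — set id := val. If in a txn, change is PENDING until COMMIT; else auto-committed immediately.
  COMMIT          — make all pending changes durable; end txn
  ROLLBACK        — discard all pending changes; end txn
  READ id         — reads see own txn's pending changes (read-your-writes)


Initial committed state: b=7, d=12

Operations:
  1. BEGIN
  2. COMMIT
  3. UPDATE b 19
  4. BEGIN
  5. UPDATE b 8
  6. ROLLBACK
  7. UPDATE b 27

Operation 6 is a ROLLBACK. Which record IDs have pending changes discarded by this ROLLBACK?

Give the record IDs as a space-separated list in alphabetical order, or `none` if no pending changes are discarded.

Answer: b

Derivation:
Initial committed: {b=7, d=12}
Op 1: BEGIN: in_txn=True, pending={}
Op 2: COMMIT: merged [] into committed; committed now {b=7, d=12}
Op 3: UPDATE b=19 (auto-commit; committed b=19)
Op 4: BEGIN: in_txn=True, pending={}
Op 5: UPDATE b=8 (pending; pending now {b=8})
Op 6: ROLLBACK: discarded pending ['b']; in_txn=False
Op 7: UPDATE b=27 (auto-commit; committed b=27)
ROLLBACK at op 6 discards: ['b']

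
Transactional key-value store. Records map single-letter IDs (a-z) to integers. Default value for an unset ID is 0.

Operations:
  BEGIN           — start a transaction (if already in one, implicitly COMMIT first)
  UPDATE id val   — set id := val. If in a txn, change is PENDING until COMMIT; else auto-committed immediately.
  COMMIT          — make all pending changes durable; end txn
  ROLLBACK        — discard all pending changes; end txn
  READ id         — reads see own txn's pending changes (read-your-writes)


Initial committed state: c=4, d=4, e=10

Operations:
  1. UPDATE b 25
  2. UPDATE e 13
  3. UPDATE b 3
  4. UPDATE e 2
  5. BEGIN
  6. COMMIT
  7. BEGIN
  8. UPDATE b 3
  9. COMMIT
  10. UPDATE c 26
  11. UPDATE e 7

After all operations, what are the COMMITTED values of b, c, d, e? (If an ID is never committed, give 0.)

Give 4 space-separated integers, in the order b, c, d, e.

Initial committed: {c=4, d=4, e=10}
Op 1: UPDATE b=25 (auto-commit; committed b=25)
Op 2: UPDATE e=13 (auto-commit; committed e=13)
Op 3: UPDATE b=3 (auto-commit; committed b=3)
Op 4: UPDATE e=2 (auto-commit; committed e=2)
Op 5: BEGIN: in_txn=True, pending={}
Op 6: COMMIT: merged [] into committed; committed now {b=3, c=4, d=4, e=2}
Op 7: BEGIN: in_txn=True, pending={}
Op 8: UPDATE b=3 (pending; pending now {b=3})
Op 9: COMMIT: merged ['b'] into committed; committed now {b=3, c=4, d=4, e=2}
Op 10: UPDATE c=26 (auto-commit; committed c=26)
Op 11: UPDATE e=7 (auto-commit; committed e=7)
Final committed: {b=3, c=26, d=4, e=7}

Answer: 3 26 4 7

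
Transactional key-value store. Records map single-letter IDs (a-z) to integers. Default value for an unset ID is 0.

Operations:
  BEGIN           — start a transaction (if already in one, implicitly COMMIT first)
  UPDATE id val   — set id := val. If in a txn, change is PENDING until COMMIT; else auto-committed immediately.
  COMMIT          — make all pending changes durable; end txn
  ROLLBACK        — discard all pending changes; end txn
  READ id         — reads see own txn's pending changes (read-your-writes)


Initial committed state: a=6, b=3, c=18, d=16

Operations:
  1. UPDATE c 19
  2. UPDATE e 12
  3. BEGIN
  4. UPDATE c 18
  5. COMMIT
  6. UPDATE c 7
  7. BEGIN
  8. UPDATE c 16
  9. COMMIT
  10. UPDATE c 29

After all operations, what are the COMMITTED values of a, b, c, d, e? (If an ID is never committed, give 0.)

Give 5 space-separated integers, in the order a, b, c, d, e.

Answer: 6 3 29 16 12

Derivation:
Initial committed: {a=6, b=3, c=18, d=16}
Op 1: UPDATE c=19 (auto-commit; committed c=19)
Op 2: UPDATE e=12 (auto-commit; committed e=12)
Op 3: BEGIN: in_txn=True, pending={}
Op 4: UPDATE c=18 (pending; pending now {c=18})
Op 5: COMMIT: merged ['c'] into committed; committed now {a=6, b=3, c=18, d=16, e=12}
Op 6: UPDATE c=7 (auto-commit; committed c=7)
Op 7: BEGIN: in_txn=True, pending={}
Op 8: UPDATE c=16 (pending; pending now {c=16})
Op 9: COMMIT: merged ['c'] into committed; committed now {a=6, b=3, c=16, d=16, e=12}
Op 10: UPDATE c=29 (auto-commit; committed c=29)
Final committed: {a=6, b=3, c=29, d=16, e=12}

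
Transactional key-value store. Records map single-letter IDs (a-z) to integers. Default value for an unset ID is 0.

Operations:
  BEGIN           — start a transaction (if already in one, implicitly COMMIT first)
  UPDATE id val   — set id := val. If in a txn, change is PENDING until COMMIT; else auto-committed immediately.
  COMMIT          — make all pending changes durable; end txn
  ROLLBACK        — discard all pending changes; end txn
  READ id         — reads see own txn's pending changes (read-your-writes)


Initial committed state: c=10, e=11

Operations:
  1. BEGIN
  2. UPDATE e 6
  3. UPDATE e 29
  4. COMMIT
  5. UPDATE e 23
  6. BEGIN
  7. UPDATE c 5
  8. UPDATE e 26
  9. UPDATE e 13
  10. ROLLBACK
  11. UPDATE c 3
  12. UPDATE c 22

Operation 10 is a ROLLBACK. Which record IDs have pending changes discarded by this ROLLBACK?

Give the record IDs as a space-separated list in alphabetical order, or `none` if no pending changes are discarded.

Answer: c e

Derivation:
Initial committed: {c=10, e=11}
Op 1: BEGIN: in_txn=True, pending={}
Op 2: UPDATE e=6 (pending; pending now {e=6})
Op 3: UPDATE e=29 (pending; pending now {e=29})
Op 4: COMMIT: merged ['e'] into committed; committed now {c=10, e=29}
Op 5: UPDATE e=23 (auto-commit; committed e=23)
Op 6: BEGIN: in_txn=True, pending={}
Op 7: UPDATE c=5 (pending; pending now {c=5})
Op 8: UPDATE e=26 (pending; pending now {c=5, e=26})
Op 9: UPDATE e=13 (pending; pending now {c=5, e=13})
Op 10: ROLLBACK: discarded pending ['c', 'e']; in_txn=False
Op 11: UPDATE c=3 (auto-commit; committed c=3)
Op 12: UPDATE c=22 (auto-commit; committed c=22)
ROLLBACK at op 10 discards: ['c', 'e']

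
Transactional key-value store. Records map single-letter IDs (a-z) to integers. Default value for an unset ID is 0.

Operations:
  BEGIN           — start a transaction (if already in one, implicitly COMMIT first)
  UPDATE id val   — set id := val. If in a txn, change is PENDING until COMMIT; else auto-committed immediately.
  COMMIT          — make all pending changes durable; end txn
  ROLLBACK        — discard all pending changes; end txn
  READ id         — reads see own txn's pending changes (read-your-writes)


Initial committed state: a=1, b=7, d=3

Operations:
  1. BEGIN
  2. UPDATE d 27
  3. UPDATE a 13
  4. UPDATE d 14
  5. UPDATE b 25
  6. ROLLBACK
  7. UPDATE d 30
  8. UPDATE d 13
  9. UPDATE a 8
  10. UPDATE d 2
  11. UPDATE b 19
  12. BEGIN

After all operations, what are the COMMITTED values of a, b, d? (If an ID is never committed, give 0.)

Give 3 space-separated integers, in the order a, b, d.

Initial committed: {a=1, b=7, d=3}
Op 1: BEGIN: in_txn=True, pending={}
Op 2: UPDATE d=27 (pending; pending now {d=27})
Op 3: UPDATE a=13 (pending; pending now {a=13, d=27})
Op 4: UPDATE d=14 (pending; pending now {a=13, d=14})
Op 5: UPDATE b=25 (pending; pending now {a=13, b=25, d=14})
Op 6: ROLLBACK: discarded pending ['a', 'b', 'd']; in_txn=False
Op 7: UPDATE d=30 (auto-commit; committed d=30)
Op 8: UPDATE d=13 (auto-commit; committed d=13)
Op 9: UPDATE a=8 (auto-commit; committed a=8)
Op 10: UPDATE d=2 (auto-commit; committed d=2)
Op 11: UPDATE b=19 (auto-commit; committed b=19)
Op 12: BEGIN: in_txn=True, pending={}
Final committed: {a=8, b=19, d=2}

Answer: 8 19 2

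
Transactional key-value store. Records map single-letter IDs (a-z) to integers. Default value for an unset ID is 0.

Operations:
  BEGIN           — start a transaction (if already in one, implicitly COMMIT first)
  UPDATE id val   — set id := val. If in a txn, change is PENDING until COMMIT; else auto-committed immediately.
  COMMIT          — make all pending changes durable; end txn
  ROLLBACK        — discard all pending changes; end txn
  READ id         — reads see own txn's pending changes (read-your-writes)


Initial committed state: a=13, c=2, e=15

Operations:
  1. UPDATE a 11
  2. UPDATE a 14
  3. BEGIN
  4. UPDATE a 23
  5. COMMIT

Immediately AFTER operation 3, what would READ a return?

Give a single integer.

Initial committed: {a=13, c=2, e=15}
Op 1: UPDATE a=11 (auto-commit; committed a=11)
Op 2: UPDATE a=14 (auto-commit; committed a=14)
Op 3: BEGIN: in_txn=True, pending={}
After op 3: visible(a) = 14 (pending={}, committed={a=14, c=2, e=15})

Answer: 14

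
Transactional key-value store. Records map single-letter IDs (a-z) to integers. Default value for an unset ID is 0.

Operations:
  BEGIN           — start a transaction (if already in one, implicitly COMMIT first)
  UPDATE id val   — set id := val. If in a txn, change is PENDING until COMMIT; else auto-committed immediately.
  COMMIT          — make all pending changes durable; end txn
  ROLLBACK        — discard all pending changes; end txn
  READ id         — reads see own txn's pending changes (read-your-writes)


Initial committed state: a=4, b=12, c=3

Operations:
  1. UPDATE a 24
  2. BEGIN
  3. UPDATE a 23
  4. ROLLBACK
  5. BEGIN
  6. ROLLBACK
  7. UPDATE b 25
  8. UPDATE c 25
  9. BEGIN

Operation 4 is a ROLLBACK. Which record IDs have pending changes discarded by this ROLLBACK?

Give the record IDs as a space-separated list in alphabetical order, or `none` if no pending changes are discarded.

Answer: a

Derivation:
Initial committed: {a=4, b=12, c=3}
Op 1: UPDATE a=24 (auto-commit; committed a=24)
Op 2: BEGIN: in_txn=True, pending={}
Op 3: UPDATE a=23 (pending; pending now {a=23})
Op 4: ROLLBACK: discarded pending ['a']; in_txn=False
Op 5: BEGIN: in_txn=True, pending={}
Op 6: ROLLBACK: discarded pending []; in_txn=False
Op 7: UPDATE b=25 (auto-commit; committed b=25)
Op 8: UPDATE c=25 (auto-commit; committed c=25)
Op 9: BEGIN: in_txn=True, pending={}
ROLLBACK at op 4 discards: ['a']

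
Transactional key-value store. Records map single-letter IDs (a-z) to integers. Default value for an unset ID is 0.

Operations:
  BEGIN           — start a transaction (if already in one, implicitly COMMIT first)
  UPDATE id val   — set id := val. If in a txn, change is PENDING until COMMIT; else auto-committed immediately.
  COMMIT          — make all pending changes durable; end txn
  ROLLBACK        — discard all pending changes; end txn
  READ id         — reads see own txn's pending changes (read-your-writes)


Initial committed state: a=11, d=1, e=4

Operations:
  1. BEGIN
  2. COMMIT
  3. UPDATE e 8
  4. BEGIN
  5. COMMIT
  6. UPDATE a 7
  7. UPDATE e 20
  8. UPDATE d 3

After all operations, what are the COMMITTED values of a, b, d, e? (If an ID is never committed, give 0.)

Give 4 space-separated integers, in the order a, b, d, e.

Initial committed: {a=11, d=1, e=4}
Op 1: BEGIN: in_txn=True, pending={}
Op 2: COMMIT: merged [] into committed; committed now {a=11, d=1, e=4}
Op 3: UPDATE e=8 (auto-commit; committed e=8)
Op 4: BEGIN: in_txn=True, pending={}
Op 5: COMMIT: merged [] into committed; committed now {a=11, d=1, e=8}
Op 6: UPDATE a=7 (auto-commit; committed a=7)
Op 7: UPDATE e=20 (auto-commit; committed e=20)
Op 8: UPDATE d=3 (auto-commit; committed d=3)
Final committed: {a=7, d=3, e=20}

Answer: 7 0 3 20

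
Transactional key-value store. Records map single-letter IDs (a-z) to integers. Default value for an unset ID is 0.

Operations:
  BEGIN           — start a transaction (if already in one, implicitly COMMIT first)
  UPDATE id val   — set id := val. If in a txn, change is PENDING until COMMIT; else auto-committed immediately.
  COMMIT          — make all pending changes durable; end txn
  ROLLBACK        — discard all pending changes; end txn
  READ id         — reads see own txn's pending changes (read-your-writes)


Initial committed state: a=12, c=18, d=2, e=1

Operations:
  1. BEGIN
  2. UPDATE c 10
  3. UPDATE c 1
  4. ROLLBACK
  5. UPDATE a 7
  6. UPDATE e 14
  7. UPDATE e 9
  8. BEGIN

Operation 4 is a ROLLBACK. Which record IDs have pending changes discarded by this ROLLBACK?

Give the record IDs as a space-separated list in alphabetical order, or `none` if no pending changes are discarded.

Answer: c

Derivation:
Initial committed: {a=12, c=18, d=2, e=1}
Op 1: BEGIN: in_txn=True, pending={}
Op 2: UPDATE c=10 (pending; pending now {c=10})
Op 3: UPDATE c=1 (pending; pending now {c=1})
Op 4: ROLLBACK: discarded pending ['c']; in_txn=False
Op 5: UPDATE a=7 (auto-commit; committed a=7)
Op 6: UPDATE e=14 (auto-commit; committed e=14)
Op 7: UPDATE e=9 (auto-commit; committed e=9)
Op 8: BEGIN: in_txn=True, pending={}
ROLLBACK at op 4 discards: ['c']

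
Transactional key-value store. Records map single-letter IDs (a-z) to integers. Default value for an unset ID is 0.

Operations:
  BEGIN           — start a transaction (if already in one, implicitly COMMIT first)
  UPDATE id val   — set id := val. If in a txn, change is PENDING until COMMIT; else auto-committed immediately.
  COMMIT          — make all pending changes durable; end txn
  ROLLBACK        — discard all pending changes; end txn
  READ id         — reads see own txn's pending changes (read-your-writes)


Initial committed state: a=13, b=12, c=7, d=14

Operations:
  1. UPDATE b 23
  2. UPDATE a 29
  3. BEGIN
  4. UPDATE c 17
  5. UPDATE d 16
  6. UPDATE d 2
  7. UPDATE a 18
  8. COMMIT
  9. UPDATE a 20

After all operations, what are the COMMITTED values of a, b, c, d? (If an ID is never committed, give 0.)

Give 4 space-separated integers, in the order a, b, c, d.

Initial committed: {a=13, b=12, c=7, d=14}
Op 1: UPDATE b=23 (auto-commit; committed b=23)
Op 2: UPDATE a=29 (auto-commit; committed a=29)
Op 3: BEGIN: in_txn=True, pending={}
Op 4: UPDATE c=17 (pending; pending now {c=17})
Op 5: UPDATE d=16 (pending; pending now {c=17, d=16})
Op 6: UPDATE d=2 (pending; pending now {c=17, d=2})
Op 7: UPDATE a=18 (pending; pending now {a=18, c=17, d=2})
Op 8: COMMIT: merged ['a', 'c', 'd'] into committed; committed now {a=18, b=23, c=17, d=2}
Op 9: UPDATE a=20 (auto-commit; committed a=20)
Final committed: {a=20, b=23, c=17, d=2}

Answer: 20 23 17 2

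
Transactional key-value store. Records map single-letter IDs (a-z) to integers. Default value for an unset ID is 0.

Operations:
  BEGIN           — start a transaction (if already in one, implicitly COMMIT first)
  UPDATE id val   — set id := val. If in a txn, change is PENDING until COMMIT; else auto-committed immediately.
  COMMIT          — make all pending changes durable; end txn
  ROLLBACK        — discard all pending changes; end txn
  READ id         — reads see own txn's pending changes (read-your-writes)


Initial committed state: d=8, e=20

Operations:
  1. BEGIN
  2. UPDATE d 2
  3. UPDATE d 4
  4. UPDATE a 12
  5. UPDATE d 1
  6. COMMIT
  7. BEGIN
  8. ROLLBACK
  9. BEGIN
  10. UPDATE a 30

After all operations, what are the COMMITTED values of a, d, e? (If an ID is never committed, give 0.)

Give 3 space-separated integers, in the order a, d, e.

Answer: 12 1 20

Derivation:
Initial committed: {d=8, e=20}
Op 1: BEGIN: in_txn=True, pending={}
Op 2: UPDATE d=2 (pending; pending now {d=2})
Op 3: UPDATE d=4 (pending; pending now {d=4})
Op 4: UPDATE a=12 (pending; pending now {a=12, d=4})
Op 5: UPDATE d=1 (pending; pending now {a=12, d=1})
Op 6: COMMIT: merged ['a', 'd'] into committed; committed now {a=12, d=1, e=20}
Op 7: BEGIN: in_txn=True, pending={}
Op 8: ROLLBACK: discarded pending []; in_txn=False
Op 9: BEGIN: in_txn=True, pending={}
Op 10: UPDATE a=30 (pending; pending now {a=30})
Final committed: {a=12, d=1, e=20}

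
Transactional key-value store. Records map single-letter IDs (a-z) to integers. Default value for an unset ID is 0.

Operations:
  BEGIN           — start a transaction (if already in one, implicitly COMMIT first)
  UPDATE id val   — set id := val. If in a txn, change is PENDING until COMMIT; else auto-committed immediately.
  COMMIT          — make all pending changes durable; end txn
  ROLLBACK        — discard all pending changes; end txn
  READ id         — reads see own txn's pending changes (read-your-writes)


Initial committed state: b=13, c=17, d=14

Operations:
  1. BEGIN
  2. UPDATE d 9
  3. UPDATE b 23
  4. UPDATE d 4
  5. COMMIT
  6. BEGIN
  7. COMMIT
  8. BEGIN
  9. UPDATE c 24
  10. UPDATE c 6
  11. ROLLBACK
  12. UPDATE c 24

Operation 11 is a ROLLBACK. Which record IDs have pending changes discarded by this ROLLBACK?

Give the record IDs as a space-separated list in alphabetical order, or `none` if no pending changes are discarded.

Initial committed: {b=13, c=17, d=14}
Op 1: BEGIN: in_txn=True, pending={}
Op 2: UPDATE d=9 (pending; pending now {d=9})
Op 3: UPDATE b=23 (pending; pending now {b=23, d=9})
Op 4: UPDATE d=4 (pending; pending now {b=23, d=4})
Op 5: COMMIT: merged ['b', 'd'] into committed; committed now {b=23, c=17, d=4}
Op 6: BEGIN: in_txn=True, pending={}
Op 7: COMMIT: merged [] into committed; committed now {b=23, c=17, d=4}
Op 8: BEGIN: in_txn=True, pending={}
Op 9: UPDATE c=24 (pending; pending now {c=24})
Op 10: UPDATE c=6 (pending; pending now {c=6})
Op 11: ROLLBACK: discarded pending ['c']; in_txn=False
Op 12: UPDATE c=24 (auto-commit; committed c=24)
ROLLBACK at op 11 discards: ['c']

Answer: c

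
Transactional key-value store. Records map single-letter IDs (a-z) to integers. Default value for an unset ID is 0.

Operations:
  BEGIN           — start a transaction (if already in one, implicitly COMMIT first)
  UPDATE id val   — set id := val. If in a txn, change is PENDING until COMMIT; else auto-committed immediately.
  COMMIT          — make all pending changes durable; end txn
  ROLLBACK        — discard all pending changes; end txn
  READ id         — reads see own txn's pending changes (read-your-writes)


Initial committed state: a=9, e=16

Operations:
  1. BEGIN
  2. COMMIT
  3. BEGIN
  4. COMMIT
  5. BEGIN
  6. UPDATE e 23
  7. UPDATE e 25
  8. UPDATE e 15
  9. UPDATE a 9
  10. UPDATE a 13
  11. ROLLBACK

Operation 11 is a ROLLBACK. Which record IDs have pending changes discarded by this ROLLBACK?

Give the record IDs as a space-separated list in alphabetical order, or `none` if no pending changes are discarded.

Answer: a e

Derivation:
Initial committed: {a=9, e=16}
Op 1: BEGIN: in_txn=True, pending={}
Op 2: COMMIT: merged [] into committed; committed now {a=9, e=16}
Op 3: BEGIN: in_txn=True, pending={}
Op 4: COMMIT: merged [] into committed; committed now {a=9, e=16}
Op 5: BEGIN: in_txn=True, pending={}
Op 6: UPDATE e=23 (pending; pending now {e=23})
Op 7: UPDATE e=25 (pending; pending now {e=25})
Op 8: UPDATE e=15 (pending; pending now {e=15})
Op 9: UPDATE a=9 (pending; pending now {a=9, e=15})
Op 10: UPDATE a=13 (pending; pending now {a=13, e=15})
Op 11: ROLLBACK: discarded pending ['a', 'e']; in_txn=False
ROLLBACK at op 11 discards: ['a', 'e']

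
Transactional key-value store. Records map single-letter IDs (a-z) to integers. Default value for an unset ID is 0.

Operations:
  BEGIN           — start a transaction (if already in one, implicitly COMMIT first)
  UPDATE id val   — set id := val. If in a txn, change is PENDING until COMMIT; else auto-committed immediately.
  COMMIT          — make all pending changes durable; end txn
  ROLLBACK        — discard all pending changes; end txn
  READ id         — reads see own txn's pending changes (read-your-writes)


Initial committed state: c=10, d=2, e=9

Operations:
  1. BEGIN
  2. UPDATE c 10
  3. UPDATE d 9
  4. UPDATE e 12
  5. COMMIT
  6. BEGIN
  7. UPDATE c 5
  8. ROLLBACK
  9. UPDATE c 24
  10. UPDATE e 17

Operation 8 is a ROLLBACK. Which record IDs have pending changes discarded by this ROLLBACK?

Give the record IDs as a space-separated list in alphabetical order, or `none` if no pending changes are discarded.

Initial committed: {c=10, d=2, e=9}
Op 1: BEGIN: in_txn=True, pending={}
Op 2: UPDATE c=10 (pending; pending now {c=10})
Op 3: UPDATE d=9 (pending; pending now {c=10, d=9})
Op 4: UPDATE e=12 (pending; pending now {c=10, d=9, e=12})
Op 5: COMMIT: merged ['c', 'd', 'e'] into committed; committed now {c=10, d=9, e=12}
Op 6: BEGIN: in_txn=True, pending={}
Op 7: UPDATE c=5 (pending; pending now {c=5})
Op 8: ROLLBACK: discarded pending ['c']; in_txn=False
Op 9: UPDATE c=24 (auto-commit; committed c=24)
Op 10: UPDATE e=17 (auto-commit; committed e=17)
ROLLBACK at op 8 discards: ['c']

Answer: c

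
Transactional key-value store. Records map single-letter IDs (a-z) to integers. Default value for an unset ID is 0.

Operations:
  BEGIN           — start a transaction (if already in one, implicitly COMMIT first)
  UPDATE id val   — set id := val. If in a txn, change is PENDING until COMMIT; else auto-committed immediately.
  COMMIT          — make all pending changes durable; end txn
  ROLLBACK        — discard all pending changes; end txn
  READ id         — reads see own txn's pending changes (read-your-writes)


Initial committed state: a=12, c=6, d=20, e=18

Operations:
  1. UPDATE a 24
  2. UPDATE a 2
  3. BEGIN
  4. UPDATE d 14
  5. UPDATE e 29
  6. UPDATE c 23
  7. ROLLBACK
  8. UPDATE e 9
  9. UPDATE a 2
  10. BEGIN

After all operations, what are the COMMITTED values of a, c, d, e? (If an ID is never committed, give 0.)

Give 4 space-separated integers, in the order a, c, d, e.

Answer: 2 6 20 9

Derivation:
Initial committed: {a=12, c=6, d=20, e=18}
Op 1: UPDATE a=24 (auto-commit; committed a=24)
Op 2: UPDATE a=2 (auto-commit; committed a=2)
Op 3: BEGIN: in_txn=True, pending={}
Op 4: UPDATE d=14 (pending; pending now {d=14})
Op 5: UPDATE e=29 (pending; pending now {d=14, e=29})
Op 6: UPDATE c=23 (pending; pending now {c=23, d=14, e=29})
Op 7: ROLLBACK: discarded pending ['c', 'd', 'e']; in_txn=False
Op 8: UPDATE e=9 (auto-commit; committed e=9)
Op 9: UPDATE a=2 (auto-commit; committed a=2)
Op 10: BEGIN: in_txn=True, pending={}
Final committed: {a=2, c=6, d=20, e=9}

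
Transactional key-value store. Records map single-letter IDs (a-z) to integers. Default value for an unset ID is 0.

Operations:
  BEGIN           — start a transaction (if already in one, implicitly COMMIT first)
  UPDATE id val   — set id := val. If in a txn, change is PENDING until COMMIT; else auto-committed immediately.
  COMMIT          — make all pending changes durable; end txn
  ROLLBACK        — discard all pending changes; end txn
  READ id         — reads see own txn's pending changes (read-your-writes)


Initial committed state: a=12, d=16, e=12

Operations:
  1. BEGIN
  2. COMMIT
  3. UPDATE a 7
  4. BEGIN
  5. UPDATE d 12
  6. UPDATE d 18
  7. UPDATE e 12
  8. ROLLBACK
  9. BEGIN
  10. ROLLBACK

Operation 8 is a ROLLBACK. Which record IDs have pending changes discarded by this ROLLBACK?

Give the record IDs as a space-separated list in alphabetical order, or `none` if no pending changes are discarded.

Initial committed: {a=12, d=16, e=12}
Op 1: BEGIN: in_txn=True, pending={}
Op 2: COMMIT: merged [] into committed; committed now {a=12, d=16, e=12}
Op 3: UPDATE a=7 (auto-commit; committed a=7)
Op 4: BEGIN: in_txn=True, pending={}
Op 5: UPDATE d=12 (pending; pending now {d=12})
Op 6: UPDATE d=18 (pending; pending now {d=18})
Op 7: UPDATE e=12 (pending; pending now {d=18, e=12})
Op 8: ROLLBACK: discarded pending ['d', 'e']; in_txn=False
Op 9: BEGIN: in_txn=True, pending={}
Op 10: ROLLBACK: discarded pending []; in_txn=False
ROLLBACK at op 8 discards: ['d', 'e']

Answer: d e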